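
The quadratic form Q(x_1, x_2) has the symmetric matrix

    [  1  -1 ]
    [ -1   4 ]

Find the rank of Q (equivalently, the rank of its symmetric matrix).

Congruent diagonalization of A (simultaneous row and column reduction) yields pivots 1, 3.
That gives 2 positive pivots.
The rank is the number of nonzero pivots: 2.

2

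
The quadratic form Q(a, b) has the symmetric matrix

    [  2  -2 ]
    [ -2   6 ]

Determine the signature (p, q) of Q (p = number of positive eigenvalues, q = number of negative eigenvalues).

(2, 0)

Congruent diagonalization of A (simultaneous row and column reduction) yields pivots 2, 4.
Counting signs: 2 positive.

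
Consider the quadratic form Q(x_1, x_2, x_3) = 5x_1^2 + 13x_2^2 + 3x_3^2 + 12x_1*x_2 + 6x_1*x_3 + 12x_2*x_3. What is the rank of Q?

The symmetric matrix is A = [[5, 6, 3], [6, 13, 6], [3, 6, 3]].
Applying the same elementary operations to the rows and columns of A produces a congruent diagonal matrix with entries 5, 29/5, 6/29.
Counting signs: 3 positive.
The rank is the number of nonzero pivots: 3.

3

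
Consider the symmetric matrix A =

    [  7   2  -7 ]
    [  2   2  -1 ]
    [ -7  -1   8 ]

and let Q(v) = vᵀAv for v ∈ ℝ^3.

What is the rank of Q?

Applying the same elementary operations to the rows and columns of A produces a congruent diagonal matrix with entries 7, 10/7, 3/10.
So there are 3 positive pivots.
The rank is the number of nonzero pivots: 3.

3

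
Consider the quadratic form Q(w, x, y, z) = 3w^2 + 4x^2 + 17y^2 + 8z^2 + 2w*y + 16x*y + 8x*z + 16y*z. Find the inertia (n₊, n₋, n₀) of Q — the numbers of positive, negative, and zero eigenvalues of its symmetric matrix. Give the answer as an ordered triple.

(4, 0, 0)

The associated matrix is A = [[3, 0, 1, 0], [0, 4, 8, 4], [1, 8, 17, 8], [0, 4, 8, 8]].
Row-reducing A symmetrically gives the diagonal entries 3, 4, 2/3, 4.
That gives 4 positive pivots.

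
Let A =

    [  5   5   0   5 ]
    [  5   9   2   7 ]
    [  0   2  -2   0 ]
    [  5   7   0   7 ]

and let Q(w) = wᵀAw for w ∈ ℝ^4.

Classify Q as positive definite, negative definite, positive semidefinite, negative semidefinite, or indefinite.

indefinite

Symmetric row and column elimination reduces A to a congruent diagonal form with pivots 5, 4, -3, 4/3.
Counting signs: 3 positive, 1 negative.
Hence Q is indefinite.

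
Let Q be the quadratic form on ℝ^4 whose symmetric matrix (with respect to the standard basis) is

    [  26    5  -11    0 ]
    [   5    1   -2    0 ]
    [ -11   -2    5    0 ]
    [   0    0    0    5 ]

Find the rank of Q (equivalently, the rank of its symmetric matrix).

Symmetric row and column elimination reduces A to a congruent diagonal form with pivots 26, 1/26, 0, 5.
Counting signs: 3 positive, 1 zero.
The rank is the number of nonzero pivots: 3.

3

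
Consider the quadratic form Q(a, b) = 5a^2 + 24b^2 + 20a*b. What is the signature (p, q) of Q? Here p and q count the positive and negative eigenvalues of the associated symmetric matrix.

The associated matrix is A = [[5, 10], [10, 24]].
An LDLᵀ factorisation of A has diagonal entries 5, 4.
Counting signs: 2 positive.

(2, 0)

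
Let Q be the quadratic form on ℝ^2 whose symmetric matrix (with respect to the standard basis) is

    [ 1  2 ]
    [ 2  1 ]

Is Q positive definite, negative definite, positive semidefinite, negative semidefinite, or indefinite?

indefinite

For the 2×2 matrix [[1, 2], [2, 1]]: det = 1·1 − (2)² = -3, trace = 2.
det < 0 so the eigenvalues have opposite signs; the form is indefinite.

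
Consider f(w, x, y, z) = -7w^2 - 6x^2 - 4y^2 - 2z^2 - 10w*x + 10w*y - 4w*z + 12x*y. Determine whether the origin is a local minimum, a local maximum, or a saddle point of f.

saddle point

The Hessian at the origin is H = [[-14, -10, 10, -4], [-10, -12, 12, 0], [10, 12, -8, 0], [-4, 0, 0, -4]].
Applying the same elementary operations to the rows and columns of H produces a congruent diagonal matrix with entries -14, -34/7, 4, -20/17.
So there are 1 positive, 3 negative pivots.
H is indefinite, so the origin is a saddle point.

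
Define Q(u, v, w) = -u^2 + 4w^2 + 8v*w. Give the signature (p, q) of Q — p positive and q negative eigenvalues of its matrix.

The symmetric matrix is A = [[-1, 0, 0], [0, 0, 4], [0, 4, 4]].
By Sylvester's law of inertia any congruent diagonalization of A has 1 positive, 2 negative and 0 zero entries.

(1, 2)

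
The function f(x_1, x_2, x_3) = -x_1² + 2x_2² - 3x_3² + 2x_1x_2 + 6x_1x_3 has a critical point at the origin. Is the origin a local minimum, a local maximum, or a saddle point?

saddle point

The Hessian at the origin is H = [[-2, 2, 6], [2, 4, 0], [6, 0, -6]].
Applying the same elementary operations to the rows and columns of H produces a congruent diagonal matrix with entries -2, 6, 6.
So there are 2 positive, 1 negative pivots.
H is indefinite, so the origin is a saddle point.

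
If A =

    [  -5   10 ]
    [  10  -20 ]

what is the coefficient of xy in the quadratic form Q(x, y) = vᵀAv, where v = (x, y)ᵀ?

The coefficient of xy is A[1,2] + A[2,1] = 2·10 = 20.

20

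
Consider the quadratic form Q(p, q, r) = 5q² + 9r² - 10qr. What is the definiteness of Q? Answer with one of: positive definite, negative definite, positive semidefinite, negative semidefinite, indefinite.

positive semidefinite

The symmetric matrix is A = [[0, 0, 0], [0, 5, -5], [0, -5, 9]].
Congruent diagonalization of A (simultaneous row and column reduction) yields pivots 0, 5, 4.
Counting signs: 2 positive, 1 zero.
Hence Q is positive semidefinite.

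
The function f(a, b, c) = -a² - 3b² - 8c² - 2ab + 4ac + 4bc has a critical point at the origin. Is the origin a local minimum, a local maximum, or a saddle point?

local maximum

The Hessian at the origin is H = [[-2, -2, 4], [-2, -6, 4], [4, 4, -16]].
Symmetric row and column elimination reduces H to a congruent diagonal form with pivots -2, -4, -8.
Counting signs: 3 negative.
H is negative definite, so the origin is a strict local maximum.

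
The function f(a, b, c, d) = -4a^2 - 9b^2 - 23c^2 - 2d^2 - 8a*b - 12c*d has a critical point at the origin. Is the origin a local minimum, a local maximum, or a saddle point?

The Hessian at the origin is H = [[-8, -8, 0, 0], [-8, -18, 0, 0], [0, 0, -46, -12], [0, 0, -12, -4]].
Applying the same elementary operations to the rows and columns of H produces a congruent diagonal matrix with entries -8, -10, -46, -20/23.
So there are 4 negative pivots.
H is negative definite, so the origin is a strict local maximum.

local maximum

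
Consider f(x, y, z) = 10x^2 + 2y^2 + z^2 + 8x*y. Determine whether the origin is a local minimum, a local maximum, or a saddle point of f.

The Hessian at the origin is H = [[20, 8, 0], [8, 4, 0], [0, 0, 2]].
Congruent diagonalization of H (simultaneous row and column reduction) yields pivots 20, 4/5, 2.
That gives 3 positive pivots.
H is positive definite, so the origin is a strict local minimum.

local minimum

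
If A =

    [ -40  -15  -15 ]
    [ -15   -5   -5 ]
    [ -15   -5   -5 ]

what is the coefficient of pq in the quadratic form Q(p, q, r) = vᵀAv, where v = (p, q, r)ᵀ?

The coefficient of pq is A[1,2] + A[2,1] = 2·(-15) = -30.

-30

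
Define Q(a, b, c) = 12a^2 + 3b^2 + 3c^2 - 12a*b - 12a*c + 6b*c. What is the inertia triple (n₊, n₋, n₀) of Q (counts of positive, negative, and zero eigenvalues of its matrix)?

The associated matrix is A = [[12, -6, -6], [-6, 3, 3], [-6, 3, 3]].
Applying the same elementary operations to the rows and columns of A produces a congruent diagonal matrix with entries 12, 0, 0.
That gives 1 positive, 2 zero pivots.

(1, 0, 2)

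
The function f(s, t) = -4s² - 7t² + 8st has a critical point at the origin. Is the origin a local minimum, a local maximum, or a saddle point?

local maximum

The Hessian at the origin is H = [[-8, 8], [8, -14]].
det H = -8·-14 − (8)² = 48 > 0 and H[1,1] = -8 < 0, so H is negative definite.
Therefore the origin is a local maximum.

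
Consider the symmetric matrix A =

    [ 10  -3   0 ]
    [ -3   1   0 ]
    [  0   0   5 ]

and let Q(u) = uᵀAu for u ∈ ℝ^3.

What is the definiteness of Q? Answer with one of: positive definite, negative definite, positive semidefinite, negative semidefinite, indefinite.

Leading principal minors: Δ_1 = 10, Δ_2 = 1, Δ_3 = 5.
All leading principal minors are positive, so by Sylvester's criterion Q is positive definite.

positive definite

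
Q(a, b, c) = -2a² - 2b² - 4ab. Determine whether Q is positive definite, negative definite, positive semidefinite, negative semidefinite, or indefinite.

The symmetric matrix is A = [[-2, -2, 0], [-2, -2, 0], [0, 0, 0]].
Applying the same elementary operations to the rows and columns of A produces a congruent diagonal matrix with entries -2, 0, 0.
So there are 1 negative, 2 zero pivots.
Hence Q is negative semidefinite.

negative semidefinite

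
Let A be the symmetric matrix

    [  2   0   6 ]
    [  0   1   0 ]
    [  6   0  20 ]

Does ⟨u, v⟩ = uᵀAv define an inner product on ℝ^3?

Applying the same elementary operations to the rows and columns of A produces a congruent diagonal matrix with entries 2, 1, 2.
So there are 3 positive pivots.
Hence Q is positive definite.
⟨·,·⟩ is an inner product exactly when A is positive definite.

yes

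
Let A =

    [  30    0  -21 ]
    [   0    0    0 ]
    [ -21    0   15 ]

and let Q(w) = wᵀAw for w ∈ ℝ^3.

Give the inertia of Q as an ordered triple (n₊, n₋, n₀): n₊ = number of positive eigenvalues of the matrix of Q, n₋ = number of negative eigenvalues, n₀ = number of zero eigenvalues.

Row-reducing A symmetrically gives the diagonal entries 30, 0, 3/10.
That gives 2 positive, 1 zero pivots.

(2, 0, 1)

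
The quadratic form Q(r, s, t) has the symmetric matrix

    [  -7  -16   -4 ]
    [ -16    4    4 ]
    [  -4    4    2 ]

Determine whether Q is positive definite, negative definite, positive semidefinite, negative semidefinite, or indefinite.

Row-reducing A symmetrically gives the diagonal entries -7, 284/7, 2/71.
Counting signs: 2 positive, 1 negative.
Hence Q is indefinite.

indefinite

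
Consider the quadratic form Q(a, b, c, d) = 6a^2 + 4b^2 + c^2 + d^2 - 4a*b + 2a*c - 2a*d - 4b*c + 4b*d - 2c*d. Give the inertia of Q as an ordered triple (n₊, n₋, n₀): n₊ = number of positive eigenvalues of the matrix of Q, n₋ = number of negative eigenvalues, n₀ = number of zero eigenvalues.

(2, 0, 2)

The associated matrix is A = [[6, -2, 1, -1], [-2, 4, -2, 2], [1, -2, 1, -1], [-1, 2, -1, 1]].
Applying the same elementary operations to the rows and columns of A produces a congruent diagonal matrix with entries 6, 10/3, 0, 0.
So there are 2 positive, 2 zero pivots.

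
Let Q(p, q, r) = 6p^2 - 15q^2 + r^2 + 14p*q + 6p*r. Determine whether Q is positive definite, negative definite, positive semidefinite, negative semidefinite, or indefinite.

indefinite

The associated matrix is A = [[6, 7, 3], [7, -15, 0], [3, 0, 1]].
Symmetric row and column elimination reduces A to a congruent diagonal form with pivots 6, -139/6, 4/139.
Counting signs: 2 positive, 1 negative.
Hence Q is indefinite.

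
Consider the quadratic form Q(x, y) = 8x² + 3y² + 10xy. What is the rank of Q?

The associated matrix is A = [[8, 5], [5, 3]].
Congruent diagonalization of A (simultaneous row and column reduction) yields pivots 8, -1/8.
That gives 1 positive, 1 negative pivots.
The rank is the number of nonzero pivots: 2.

2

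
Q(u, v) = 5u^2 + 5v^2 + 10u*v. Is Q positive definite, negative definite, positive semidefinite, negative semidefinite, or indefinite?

The symmetric matrix of Q is [[5, 5], [5, 5]].
For the 2×2 matrix [[5, 5], [5, 5]]: det = 5·5 − (5)² = 0, trace = 10.
det = 0 so one eigenvalue is zero; the form is semidefinite with the sign of the trace.

positive semidefinite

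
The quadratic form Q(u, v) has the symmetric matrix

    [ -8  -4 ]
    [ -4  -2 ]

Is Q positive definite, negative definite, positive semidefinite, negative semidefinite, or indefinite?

negative semidefinite

For the 2×2 matrix [[-8, -4], [-4, -2]]: det = -8·-2 − (-4)² = 0, trace = -10.
det = 0 so one eigenvalue is zero; the form is semidefinite with the sign of the trace.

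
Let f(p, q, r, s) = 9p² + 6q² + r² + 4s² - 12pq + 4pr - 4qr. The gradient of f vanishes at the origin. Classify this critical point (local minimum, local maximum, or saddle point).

The Hessian at the origin is H = [[18, -12, 4, 0], [-12, 12, -4, 0], [4, -4, 2, 0], [0, 0, 0, 8]].
Symmetric row and column elimination reduces H to a congruent diagonal form with pivots 18, 4, 2/3, 8.
So there are 4 positive pivots.
H is positive definite, so the origin is a strict local minimum.

local minimum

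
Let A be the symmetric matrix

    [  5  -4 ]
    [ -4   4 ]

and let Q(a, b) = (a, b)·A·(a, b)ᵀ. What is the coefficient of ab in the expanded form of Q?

-8

The coefficient of ab is A[1,2] + A[2,1] = 2·(-4) = -8.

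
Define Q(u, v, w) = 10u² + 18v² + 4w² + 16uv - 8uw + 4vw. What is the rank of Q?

The associated matrix is A = [[10, 8, -4], [8, 18, 2], [-4, 2, 4]].
Congruent diagonalization of A (simultaneous row and column reduction) yields pivots 10, 58/5, 2/29.
So there are 3 positive pivots.
The rank is the number of nonzero pivots: 3.

3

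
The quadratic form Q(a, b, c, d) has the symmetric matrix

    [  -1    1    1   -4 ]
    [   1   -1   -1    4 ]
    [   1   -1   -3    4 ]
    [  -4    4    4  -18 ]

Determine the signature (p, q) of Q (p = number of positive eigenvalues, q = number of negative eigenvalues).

(0, 3)

Applying the same elementary operations to the rows and columns of A produces a congruent diagonal matrix with entries -1, 0, -2, -2.
Counting signs: 3 negative, 1 zero.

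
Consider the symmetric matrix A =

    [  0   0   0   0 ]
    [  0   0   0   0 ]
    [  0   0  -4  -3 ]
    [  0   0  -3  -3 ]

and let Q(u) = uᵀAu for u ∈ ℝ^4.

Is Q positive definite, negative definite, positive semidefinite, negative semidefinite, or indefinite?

Applying the same elementary operations to the rows and columns of A produces a congruent diagonal matrix with entries 0, 0, -4, -3/4.
That gives 2 negative, 2 zero pivots.
Hence Q is negative semidefinite.

negative semidefinite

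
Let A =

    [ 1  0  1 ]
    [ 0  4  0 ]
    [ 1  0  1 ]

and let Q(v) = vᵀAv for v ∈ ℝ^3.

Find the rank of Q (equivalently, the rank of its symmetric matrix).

2

Applying the same elementary operations to the rows and columns of A produces a congruent diagonal matrix with entries 1, 4, 0.
Counting signs: 2 positive, 1 zero.
The rank is the number of nonzero pivots: 2.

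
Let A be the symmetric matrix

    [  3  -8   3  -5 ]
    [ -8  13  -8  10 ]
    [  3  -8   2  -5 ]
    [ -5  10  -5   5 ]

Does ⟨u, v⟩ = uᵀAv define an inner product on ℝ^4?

no

Symmetric row and column elimination reduces A to a congruent diagonal form with pivots 3, -25/3, -1, -2.
Counting signs: 1 positive, 3 negative.
Hence Q is indefinite.
⟨·,·⟩ is an inner product exactly when A is positive definite.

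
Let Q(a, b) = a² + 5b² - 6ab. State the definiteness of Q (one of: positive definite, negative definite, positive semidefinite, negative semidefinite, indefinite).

indefinite

The symmetric matrix of Q is [[1, -3], [-3, 5]].
For the 2×2 matrix [[1, -3], [-3, 5]]: det = 1·5 − (-3)² = -4, trace = 6.
det < 0 so the eigenvalues have opposite signs; the form is indefinite.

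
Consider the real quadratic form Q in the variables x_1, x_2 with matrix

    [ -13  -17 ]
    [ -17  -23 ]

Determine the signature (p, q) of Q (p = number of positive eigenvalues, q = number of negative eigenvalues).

(0, 2)

Symmetric row and column elimination reduces A to a congruent diagonal form with pivots -13, -10/13.
Counting signs: 2 negative.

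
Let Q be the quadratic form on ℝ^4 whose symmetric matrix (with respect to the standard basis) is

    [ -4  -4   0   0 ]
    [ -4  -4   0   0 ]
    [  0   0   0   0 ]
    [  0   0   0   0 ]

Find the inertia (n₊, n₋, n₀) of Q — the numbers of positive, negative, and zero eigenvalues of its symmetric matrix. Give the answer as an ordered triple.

(0, 1, 3)

Row-reducing A symmetrically gives the diagonal entries -4, 0, 0, 0.
Counting signs: 1 negative, 3 zero.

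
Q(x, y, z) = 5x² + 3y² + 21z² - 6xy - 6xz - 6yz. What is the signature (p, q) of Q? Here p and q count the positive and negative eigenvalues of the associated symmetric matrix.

The associated matrix is A = [[5, -3, -3], [-3, 3, -3], [-3, -3, 21]].
Applying the same elementary operations to the rows and columns of A produces a congruent diagonal matrix with entries 5, 6/5, 0.
Counting signs: 2 positive, 1 zero.

(2, 0)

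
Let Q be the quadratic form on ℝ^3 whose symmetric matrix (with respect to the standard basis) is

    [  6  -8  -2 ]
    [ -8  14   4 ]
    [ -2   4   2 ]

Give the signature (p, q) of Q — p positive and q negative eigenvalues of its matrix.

(3, 0)

Symmetric row and column elimination reduces A to a congruent diagonal form with pivots 6, 10/3, 4/5.
Counting signs: 3 positive.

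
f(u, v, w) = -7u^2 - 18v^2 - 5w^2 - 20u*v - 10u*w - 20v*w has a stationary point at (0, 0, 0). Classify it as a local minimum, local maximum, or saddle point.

The Hessian at the origin is H = [[-14, -20, -10], [-20, -36, -20], [-10, -20, -10]].
Congruent diagonalization of H (simultaneous row and column reduction) yields pivots -14, -52/7, 20/13.
That gives 1 positive, 2 negative pivots.
H is indefinite, so the origin is a saddle point.

saddle point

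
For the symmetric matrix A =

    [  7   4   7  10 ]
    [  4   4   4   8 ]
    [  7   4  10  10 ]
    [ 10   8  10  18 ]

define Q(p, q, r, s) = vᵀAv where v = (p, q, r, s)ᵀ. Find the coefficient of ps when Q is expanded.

The coefficient of ps is A[1,4] + A[4,1] = 2·10 = 20.

20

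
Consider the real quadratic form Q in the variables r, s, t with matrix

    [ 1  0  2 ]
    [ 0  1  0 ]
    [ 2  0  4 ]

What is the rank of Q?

Applying the same elementary operations to the rows and columns of A produces a congruent diagonal matrix with entries 1, 1, 0.
Counting signs: 2 positive, 1 zero.
The rank is the number of nonzero pivots: 2.

2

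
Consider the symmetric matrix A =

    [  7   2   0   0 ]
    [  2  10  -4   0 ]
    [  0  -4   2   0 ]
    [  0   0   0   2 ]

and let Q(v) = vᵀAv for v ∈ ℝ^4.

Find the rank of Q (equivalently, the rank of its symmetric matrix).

Row-reducing A symmetrically gives the diagonal entries 7, 66/7, 10/33, 2.
Counting signs: 4 positive.
The rank is the number of nonzero pivots: 4.

4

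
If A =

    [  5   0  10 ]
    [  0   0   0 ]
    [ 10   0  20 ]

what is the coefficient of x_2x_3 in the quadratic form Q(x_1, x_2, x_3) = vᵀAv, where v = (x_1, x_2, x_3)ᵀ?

0

The coefficient of x_2x_3 is A[2,3] + A[3,2] = 2·0 = 0.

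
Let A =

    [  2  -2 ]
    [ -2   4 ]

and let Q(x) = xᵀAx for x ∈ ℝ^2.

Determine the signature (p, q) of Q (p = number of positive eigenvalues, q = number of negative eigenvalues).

Congruent diagonalization of A (simultaneous row and column reduction) yields pivots 2, 2.
That gives 2 positive pivots.

(2, 0)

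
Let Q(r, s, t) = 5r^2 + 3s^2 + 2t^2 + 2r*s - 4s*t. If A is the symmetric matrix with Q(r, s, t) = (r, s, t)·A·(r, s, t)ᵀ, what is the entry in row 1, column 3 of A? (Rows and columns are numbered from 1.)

0

The coefficient of r·t in Q is 0. For a symmetric A this equals A[1,3] + A[3,1] = 2·A[1,3].
So A[1,3] = 0/2 = 0.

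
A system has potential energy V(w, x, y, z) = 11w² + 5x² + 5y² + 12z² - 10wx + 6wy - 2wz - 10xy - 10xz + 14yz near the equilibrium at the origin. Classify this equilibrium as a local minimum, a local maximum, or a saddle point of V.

The Hessian at the origin is H = [[22, -10, 6, -2], [-10, 10, -10, -10], [6, -10, 10, 14], [-2, -10, 14, 24]].
An LDLᵀ factorisation of H has diagonal entries 22, 60/11, -4/3, 2.
Counting signs: 3 positive, 1 negative.
H is indefinite, so the origin is a saddle point.

saddle point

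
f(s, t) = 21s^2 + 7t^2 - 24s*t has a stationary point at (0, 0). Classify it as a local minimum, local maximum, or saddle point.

local minimum

The Hessian at the origin is H = [[42, -24], [-24, 14]].
det H = 42·14 − (-24)² = 12 > 0 and H[1,1] = 42 > 0, so H is positive definite.
Therefore the origin is a local minimum.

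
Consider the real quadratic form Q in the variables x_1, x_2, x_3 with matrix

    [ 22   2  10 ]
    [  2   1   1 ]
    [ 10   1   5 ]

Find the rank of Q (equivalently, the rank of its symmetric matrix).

Applying the same elementary operations to the rows and columns of A produces a congruent diagonal matrix with entries 22, 9/11, 4/9.
That gives 3 positive pivots.
The rank is the number of nonzero pivots: 3.

3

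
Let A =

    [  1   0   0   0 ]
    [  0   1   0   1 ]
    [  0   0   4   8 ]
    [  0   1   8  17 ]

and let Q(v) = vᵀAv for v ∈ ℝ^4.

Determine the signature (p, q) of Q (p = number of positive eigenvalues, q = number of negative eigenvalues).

(3, 0)

Symmetric row and column elimination reduces A to a congruent diagonal form with pivots 1, 1, 4, 0.
So there are 3 positive, 1 zero pivots.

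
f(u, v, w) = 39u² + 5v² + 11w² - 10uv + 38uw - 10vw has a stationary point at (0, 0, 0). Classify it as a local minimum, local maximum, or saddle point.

local minimum

The Hessian at the origin is H = [[78, -10, 38], [-10, 10, -10], [38, -10, 22]].
Applying the same elementary operations to the rows and columns of H produces a congruent diagonal matrix with entries 78, 340/39, 8/17.
So there are 3 positive pivots.
H is positive definite, so the origin is a strict local minimum.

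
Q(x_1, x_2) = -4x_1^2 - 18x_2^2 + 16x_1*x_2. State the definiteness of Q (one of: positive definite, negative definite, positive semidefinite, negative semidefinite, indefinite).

The symmetric matrix of Q is [[-4, 8], [8, -18]].
For the 2×2 matrix [[-4, 8], [8, -18]]: det = -4·-18 − (8)² = 8, trace = -22.
det > 0 so both eigenvalues share the sign of the trace; trace = -22 < 0 ⇒ both negative.

negative definite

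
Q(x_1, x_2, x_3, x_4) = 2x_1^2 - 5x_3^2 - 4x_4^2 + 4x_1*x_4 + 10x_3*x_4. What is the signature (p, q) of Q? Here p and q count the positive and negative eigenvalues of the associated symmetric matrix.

The symmetric matrix is A = [[2, 0, 0, 2], [0, 0, 0, 0], [0, 0, -5, 5], [2, 0, 5, -4]].
Symmetric row and column elimination reduces A to a congruent diagonal form with pivots 2, 0, -5, -1.
So there are 1 positive, 2 negative, 1 zero pivots.

(1, 2)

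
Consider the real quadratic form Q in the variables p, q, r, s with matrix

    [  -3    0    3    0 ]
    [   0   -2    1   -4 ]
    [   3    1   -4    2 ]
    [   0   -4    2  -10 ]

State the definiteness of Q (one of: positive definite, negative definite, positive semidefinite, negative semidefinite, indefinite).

negative definite

Leading principal minors: Δ_1 = -3, Δ_2 = 6, Δ_3 = -3, Δ_4 = 6.
The signs alternate starting with Δ_1 < 0, so by Sylvester's criterion Q is negative definite.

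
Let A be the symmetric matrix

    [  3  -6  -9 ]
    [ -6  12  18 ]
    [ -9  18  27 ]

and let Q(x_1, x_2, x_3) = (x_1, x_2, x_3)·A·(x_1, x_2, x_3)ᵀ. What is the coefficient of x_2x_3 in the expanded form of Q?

The coefficient of x_2x_3 is A[2,3] + A[3,2] = 2·18 = 36.

36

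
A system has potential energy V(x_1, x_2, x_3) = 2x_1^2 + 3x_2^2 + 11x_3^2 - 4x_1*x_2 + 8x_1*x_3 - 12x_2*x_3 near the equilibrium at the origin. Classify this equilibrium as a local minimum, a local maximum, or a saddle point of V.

saddle point

The Hessian at the origin is H = [[4, -4, 8], [-4, 6, -12], [8, -12, 22]].
An LDLᵀ factorisation of H has diagonal entries 4, 2, -2.
Counting signs: 2 positive, 1 negative.
H is indefinite, so the origin is a saddle point.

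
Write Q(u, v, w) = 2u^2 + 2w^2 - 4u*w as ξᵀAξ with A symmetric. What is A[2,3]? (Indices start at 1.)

The coefficient of v·w in Q is 0. For a symmetric A this equals A[2,3] + A[3,2] = 2·A[2,3].
So A[2,3] = 0/2 = 0.

0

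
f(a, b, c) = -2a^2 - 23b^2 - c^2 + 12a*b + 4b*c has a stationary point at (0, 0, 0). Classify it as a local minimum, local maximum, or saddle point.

The Hessian at the origin is H = [[-4, 12, 0], [12, -46, 4], [0, 4, -2]].
Row-reducing H symmetrically gives the diagonal entries -4, -10, -2/5.
Counting signs: 3 negative.
H is negative definite, so the origin is a strict local maximum.

local maximum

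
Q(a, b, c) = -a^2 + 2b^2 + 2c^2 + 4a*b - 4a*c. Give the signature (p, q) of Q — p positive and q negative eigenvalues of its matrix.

The associated matrix is A = [[-1, 2, -2], [2, 2, 0], [-2, 0, 2]].
Congruent diagonalization of A (simultaneous row and column reduction) yields pivots -1, 6, 10/3.
So there are 2 positive, 1 negative pivots.

(2, 1)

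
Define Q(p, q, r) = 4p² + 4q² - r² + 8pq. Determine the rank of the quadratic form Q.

The associated matrix is A = [[4, 4, 0], [4, 4, 0], [0, 0, -1]].
Symmetric row and column elimination reduces A to a congruent diagonal form with pivots 4, 0, -1.
That gives 1 positive, 1 negative, 1 zero pivots.
The rank is the number of nonzero pivots: 2.

2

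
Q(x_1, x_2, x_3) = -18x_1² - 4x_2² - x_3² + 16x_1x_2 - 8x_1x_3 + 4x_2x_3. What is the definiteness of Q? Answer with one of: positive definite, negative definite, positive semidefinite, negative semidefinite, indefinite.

The associated matrix is A = [[-18, 8, -4], [8, -4, 2], [-4, 2, -1]].
Applying the same elementary operations to the rows and columns of A produces a congruent diagonal matrix with entries -18, -4/9, 0.
Counting signs: 2 negative, 1 zero.
Hence Q is negative semidefinite.

negative semidefinite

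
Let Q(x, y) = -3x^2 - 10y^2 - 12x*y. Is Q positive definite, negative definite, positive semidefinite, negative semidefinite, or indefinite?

indefinite

The symmetric matrix is A = [[-3, -6], [-6, -10]].
Congruent diagonalization of A (simultaneous row and column reduction) yields pivots -3, 2.
So there are 1 positive, 1 negative pivots.
Hence Q is indefinite.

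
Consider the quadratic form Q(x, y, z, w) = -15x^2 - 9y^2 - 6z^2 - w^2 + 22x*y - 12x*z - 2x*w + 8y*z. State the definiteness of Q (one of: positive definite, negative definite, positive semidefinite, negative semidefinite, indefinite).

Write A = [[-15, 11, -6, -1], [11, -9, 4, 0], [-6, 4, -6, 0], [-1, 0, 0, -1]].
Congruent diagonalization of A (simultaneous row and column reduction) yields pivots -15, -14/15, -24/7, -5/24.
Counting signs: 4 negative.
Hence Q is negative definite.

negative definite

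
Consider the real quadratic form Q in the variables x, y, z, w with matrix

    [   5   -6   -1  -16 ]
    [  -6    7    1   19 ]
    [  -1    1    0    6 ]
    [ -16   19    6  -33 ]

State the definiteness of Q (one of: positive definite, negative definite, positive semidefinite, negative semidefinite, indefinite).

indefinite

A is congruent to a diagonal matrix with 2 positive, 2 negative and 0 zero entries, so Q is indefinite.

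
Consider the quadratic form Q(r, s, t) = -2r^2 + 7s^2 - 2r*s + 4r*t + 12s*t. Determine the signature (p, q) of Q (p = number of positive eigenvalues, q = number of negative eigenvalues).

The symmetric matrix is A = [[-2, -1, 2], [-1, 7, 6], [2, 6, 0]].
Applying the same elementary operations to the rows and columns of A produces a congruent diagonal matrix with entries -2, 15/2, -4/3.
Counting signs: 1 positive, 2 negative.

(1, 2)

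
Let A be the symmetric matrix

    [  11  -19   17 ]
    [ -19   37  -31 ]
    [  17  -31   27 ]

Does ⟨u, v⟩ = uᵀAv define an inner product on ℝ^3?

Leading principal minors: Δ_1 = 11, Δ_2 = 46, Δ_3 = 4.
All leading principal minors are positive, so by Sylvester's criterion Q is positive definite.
⟨·,·⟩ is an inner product exactly when A is positive definite.

yes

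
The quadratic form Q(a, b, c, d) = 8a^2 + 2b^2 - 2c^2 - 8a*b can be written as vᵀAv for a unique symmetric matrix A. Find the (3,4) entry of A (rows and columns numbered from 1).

0

The coefficient of c·d in Q is 0. For a symmetric A this equals A[3,4] + A[4,3] = 2·A[3,4].
So A[3,4] = 0/2 = 0.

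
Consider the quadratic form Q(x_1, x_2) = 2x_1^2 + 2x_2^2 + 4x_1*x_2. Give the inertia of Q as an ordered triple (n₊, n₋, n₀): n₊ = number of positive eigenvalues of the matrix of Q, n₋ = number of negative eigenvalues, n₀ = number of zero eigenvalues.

(1, 0, 1)

The symmetric matrix is A = [[2, 2], [2, 2]].
Congruent diagonalization of A (simultaneous row and column reduction) yields pivots 2, 0.
So there are 1 positive, 1 zero pivots.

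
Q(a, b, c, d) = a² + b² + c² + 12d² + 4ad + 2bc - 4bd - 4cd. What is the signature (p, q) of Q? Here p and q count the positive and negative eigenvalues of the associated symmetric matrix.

(3, 0)

The associated matrix is A = [[1, 0, 0, 2], [0, 1, 1, -2], [0, 1, 1, -2], [2, -2, -2, 12]].
Row-reducing A symmetrically gives the diagonal entries 1, 1, 0, 4.
Counting signs: 3 positive, 1 zero.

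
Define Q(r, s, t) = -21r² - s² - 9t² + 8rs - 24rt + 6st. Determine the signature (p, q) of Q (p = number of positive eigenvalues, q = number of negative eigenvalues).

The symmetric matrix is A = [[-21, 4, -12], [4, -1, 3], [-12, 3, -9]].
Row-reducing A symmetrically gives the diagonal entries -21, -5/21, 0.
That gives 2 negative, 1 zero pivots.

(0, 2)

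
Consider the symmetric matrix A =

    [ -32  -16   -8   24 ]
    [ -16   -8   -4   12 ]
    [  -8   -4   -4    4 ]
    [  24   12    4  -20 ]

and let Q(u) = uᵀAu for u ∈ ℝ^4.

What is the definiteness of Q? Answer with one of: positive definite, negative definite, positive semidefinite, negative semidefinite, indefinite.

Row-reducing A symmetrically gives the diagonal entries -32, 0, -2, 0.
Counting signs: 2 negative, 2 zero.
Hence Q is negative semidefinite.

negative semidefinite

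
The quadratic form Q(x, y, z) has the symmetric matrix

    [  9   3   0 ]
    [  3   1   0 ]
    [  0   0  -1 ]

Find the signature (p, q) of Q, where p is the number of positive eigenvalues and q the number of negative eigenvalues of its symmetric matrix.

(1, 1)

Row-reducing A symmetrically gives the diagonal entries 9, 0, -1.
Counting signs: 1 positive, 1 negative, 1 zero.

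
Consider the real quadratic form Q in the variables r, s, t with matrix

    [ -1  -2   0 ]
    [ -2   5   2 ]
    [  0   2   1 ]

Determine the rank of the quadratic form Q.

An LDLᵀ factorisation of A has diagonal entries -1, 9, 5/9.
Counting signs: 2 positive, 1 negative.
The rank is the number of nonzero pivots: 3.

3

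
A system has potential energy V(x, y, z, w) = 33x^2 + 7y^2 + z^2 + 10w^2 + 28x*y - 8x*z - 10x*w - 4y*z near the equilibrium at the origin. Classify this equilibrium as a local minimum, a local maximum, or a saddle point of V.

The Hessian at the origin is H = [[66, 28, -8, -10], [28, 14, -4, 0], [-8, -4, 2, 0], [-10, 0, 0, 20]].
An LDLᵀ factorisation of H has diagonal entries 66, 70/33, 6/7, 10.
That gives 4 positive pivots.
H is positive definite, so the origin is a strict local minimum.

local minimum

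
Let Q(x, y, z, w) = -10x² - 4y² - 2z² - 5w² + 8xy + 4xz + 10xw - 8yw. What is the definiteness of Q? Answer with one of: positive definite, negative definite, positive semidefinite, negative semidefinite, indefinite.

The symmetric matrix of Q is A = [[-10, 4, 2, 5], [4, -4, 0, -4], [2, 0, -2, 0], [5, -4, 0, -5]].
Leading principal minors: Δ_1 = -10, Δ_2 = 24, Δ_3 = -32, Δ_4 = 24.
The signs alternate starting with Δ_1 < 0, so by Sylvester's criterion Q is negative definite.

negative definite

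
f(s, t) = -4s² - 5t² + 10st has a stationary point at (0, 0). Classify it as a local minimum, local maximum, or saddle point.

saddle point

The Hessian at the origin is H = [[-8, 10], [10, -10]].
det H = -8·-10 − (10)² = -20 < 0, so H is indefinite.
Therefore the origin is a saddle point.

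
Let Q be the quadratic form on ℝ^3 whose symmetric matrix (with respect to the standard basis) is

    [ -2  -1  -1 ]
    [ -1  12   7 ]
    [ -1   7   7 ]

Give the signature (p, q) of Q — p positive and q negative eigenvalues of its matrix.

(2, 1)

Row-reducing A symmetrically gives the diagonal entries -2, 25/2, 3.
Counting signs: 2 positive, 1 negative.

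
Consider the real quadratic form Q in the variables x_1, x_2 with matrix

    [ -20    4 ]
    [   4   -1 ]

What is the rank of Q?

An LDLᵀ factorisation of A has diagonal entries -20, -1/5.
Counting signs: 2 negative.
The rank is the number of nonzero pivots: 2.

2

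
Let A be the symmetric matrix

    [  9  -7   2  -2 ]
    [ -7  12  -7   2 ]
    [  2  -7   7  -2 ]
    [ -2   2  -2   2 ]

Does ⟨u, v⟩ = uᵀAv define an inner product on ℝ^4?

yes

Leading principal minors: Δ_1 = 9, Δ_2 = 59, Δ_3 = 120, Δ_4 = 100.
All leading principal minors are positive, so by Sylvester's criterion Q is positive definite.
⟨·,·⟩ is an inner product exactly when A is positive definite.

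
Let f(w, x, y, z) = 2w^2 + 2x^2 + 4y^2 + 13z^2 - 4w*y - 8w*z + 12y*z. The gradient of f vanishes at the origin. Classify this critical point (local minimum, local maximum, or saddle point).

local minimum

The Hessian at the origin is H = [[4, 0, -4, -8], [0, 4, 0, 0], [-4, 0, 8, 12], [-8, 0, 12, 26]].
An LDLᵀ factorisation of H has diagonal entries 4, 4, 4, 6.
That gives 4 positive pivots.
H is positive definite, so the origin is a strict local minimum.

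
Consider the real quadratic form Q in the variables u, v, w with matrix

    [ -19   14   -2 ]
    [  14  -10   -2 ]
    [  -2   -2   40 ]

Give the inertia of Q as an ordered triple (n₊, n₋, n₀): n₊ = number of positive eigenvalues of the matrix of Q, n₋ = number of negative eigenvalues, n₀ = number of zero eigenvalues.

An LDLᵀ factorisation of A has diagonal entries -19, 6/19, 2.
That gives 2 positive, 1 negative pivots.

(2, 1, 0)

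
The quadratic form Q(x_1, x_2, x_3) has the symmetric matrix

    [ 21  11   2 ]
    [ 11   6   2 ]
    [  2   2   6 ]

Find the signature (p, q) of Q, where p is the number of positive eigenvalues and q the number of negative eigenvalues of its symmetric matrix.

(3, 0)

Applying the same elementary operations to the rows and columns of A produces a congruent diagonal matrix with entries 21, 5/21, 2.
So there are 3 positive pivots.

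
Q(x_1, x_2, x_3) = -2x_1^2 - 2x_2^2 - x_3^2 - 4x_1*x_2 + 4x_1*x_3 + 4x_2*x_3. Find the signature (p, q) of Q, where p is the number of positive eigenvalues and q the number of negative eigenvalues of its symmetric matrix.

Write A = [[-2, -2, 2], [-2, -2, 2], [2, 2, -1]].
Row-reducing A symmetrically gives the diagonal entries -2, 0, 1.
That gives 1 positive, 1 negative, 1 zero pivots.

(1, 1)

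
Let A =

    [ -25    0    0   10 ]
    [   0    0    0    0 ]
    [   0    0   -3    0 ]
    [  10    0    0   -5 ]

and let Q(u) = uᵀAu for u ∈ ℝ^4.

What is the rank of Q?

3

Row-reducing A symmetrically gives the diagonal entries -25, 0, -3, -1.
Counting signs: 3 negative, 1 zero.
The rank is the number of nonzero pivots: 3.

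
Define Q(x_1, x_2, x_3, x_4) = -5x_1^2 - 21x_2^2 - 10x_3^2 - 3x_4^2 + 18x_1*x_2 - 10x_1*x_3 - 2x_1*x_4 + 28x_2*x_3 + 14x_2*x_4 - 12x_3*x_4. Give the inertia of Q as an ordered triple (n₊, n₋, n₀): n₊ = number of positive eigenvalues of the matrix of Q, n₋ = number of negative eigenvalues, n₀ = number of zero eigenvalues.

Write A = [[-5, 9, -5, -1], [9, -21, 14, 7], [-5, 14, -10, -6], [-1, 7, -6, -3]].
An LDLᵀ factorisation of A has diagonal entries -5, -24/5, 5/24, 2.
Counting signs: 2 positive, 2 negative.

(2, 2, 0)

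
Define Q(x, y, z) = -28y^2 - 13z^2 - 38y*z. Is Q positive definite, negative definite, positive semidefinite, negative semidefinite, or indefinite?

negative semidefinite

Write A = [[0, 0, 0], [0, -28, -19], [0, -19, -13]].
Row-reducing A symmetrically gives the diagonal entries 0, -28, -3/28.
That gives 2 negative, 1 zero pivots.
Hence Q is negative semidefinite.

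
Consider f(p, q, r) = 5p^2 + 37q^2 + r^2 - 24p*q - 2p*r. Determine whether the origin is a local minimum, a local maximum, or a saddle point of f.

The Hessian at the origin is H = [[10, -24, -2], [-24, 74, 0], [-2, 0, 2]].
Symmetric row and column elimination reduces H to a congruent diagonal form with pivots 10, 82/5, 8/41.
That gives 3 positive pivots.
H is positive definite, so the origin is a strict local minimum.

local minimum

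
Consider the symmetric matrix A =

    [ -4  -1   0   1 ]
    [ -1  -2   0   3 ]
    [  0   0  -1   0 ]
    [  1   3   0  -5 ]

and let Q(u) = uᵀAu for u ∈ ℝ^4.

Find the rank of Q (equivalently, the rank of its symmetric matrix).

Row-reducing A symmetrically gives the diagonal entries -4, -7/4, -1, -3/7.
Counting signs: 4 negative.
The rank is the number of nonzero pivots: 4.

4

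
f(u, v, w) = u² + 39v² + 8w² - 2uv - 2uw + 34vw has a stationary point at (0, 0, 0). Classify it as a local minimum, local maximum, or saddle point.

local minimum

The Hessian at the origin is H = [[2, -2, -2], [-2, 78, 34], [-2, 34, 16]].
Congruent diagonalization of H (simultaneous row and column reduction) yields pivots 2, 76, 10/19.
That gives 3 positive pivots.
H is positive definite, so the origin is a strict local minimum.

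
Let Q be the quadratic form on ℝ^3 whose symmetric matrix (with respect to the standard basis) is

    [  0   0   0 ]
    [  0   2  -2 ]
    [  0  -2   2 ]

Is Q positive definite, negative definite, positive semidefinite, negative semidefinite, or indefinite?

Row-reducing A symmetrically gives the diagonal entries 0, 2, 0.
Counting signs: 1 positive, 2 zero.
Hence Q is positive semidefinite.

positive semidefinite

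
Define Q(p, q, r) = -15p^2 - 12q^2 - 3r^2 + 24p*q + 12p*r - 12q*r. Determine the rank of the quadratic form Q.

Write A = [[-15, 12, 6], [12, -12, -6], [6, -6, -3]].
Applying the same elementary operations to the rows and columns of A produces a congruent diagonal matrix with entries -15, -12/5, 0.
Counting signs: 2 negative, 1 zero.
The rank is the number of nonzero pivots: 2.

2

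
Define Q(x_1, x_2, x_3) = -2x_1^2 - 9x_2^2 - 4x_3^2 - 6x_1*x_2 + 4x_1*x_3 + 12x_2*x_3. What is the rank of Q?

Write A = [[-2, -3, 2], [-3, -9, 6], [2, 6, -4]].
Row-reducing A symmetrically gives the diagonal entries -2, -9/2, 0.
That gives 2 negative, 1 zero pivots.
The rank is the number of nonzero pivots: 2.

2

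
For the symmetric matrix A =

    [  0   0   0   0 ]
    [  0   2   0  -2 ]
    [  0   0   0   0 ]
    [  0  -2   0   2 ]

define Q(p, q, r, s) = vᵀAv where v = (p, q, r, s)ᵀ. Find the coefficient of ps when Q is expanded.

0

The coefficient of ps is A[1,4] + A[4,1] = 2·0 = 0.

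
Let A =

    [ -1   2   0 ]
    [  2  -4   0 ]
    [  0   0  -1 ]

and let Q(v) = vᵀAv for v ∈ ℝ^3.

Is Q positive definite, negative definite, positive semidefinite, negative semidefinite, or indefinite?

negative semidefinite

Applying the same elementary operations to the rows and columns of A produces a congruent diagonal matrix with entries -1, 0, -1.
So there are 2 negative, 1 zero pivots.
Hence Q is negative semidefinite.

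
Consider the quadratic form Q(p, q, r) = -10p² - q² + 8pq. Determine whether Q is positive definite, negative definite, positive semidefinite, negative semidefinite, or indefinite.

indefinite

The associated matrix is A = [[-10, 4, 0], [4, -1, 0], [0, 0, 0]].
Symmetric row and column elimination reduces A to a congruent diagonal form with pivots -10, 3/5, 0.
So there are 1 positive, 1 negative, 1 zero pivots.
Hence Q is indefinite.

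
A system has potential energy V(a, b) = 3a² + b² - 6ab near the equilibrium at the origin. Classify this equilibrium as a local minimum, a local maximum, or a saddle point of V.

The Hessian at the origin is H = [[6, -6], [-6, 2]].
det H = 6·2 − (-6)² = -24 < 0, so H is indefinite.
Therefore the origin is a saddle point.

saddle point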